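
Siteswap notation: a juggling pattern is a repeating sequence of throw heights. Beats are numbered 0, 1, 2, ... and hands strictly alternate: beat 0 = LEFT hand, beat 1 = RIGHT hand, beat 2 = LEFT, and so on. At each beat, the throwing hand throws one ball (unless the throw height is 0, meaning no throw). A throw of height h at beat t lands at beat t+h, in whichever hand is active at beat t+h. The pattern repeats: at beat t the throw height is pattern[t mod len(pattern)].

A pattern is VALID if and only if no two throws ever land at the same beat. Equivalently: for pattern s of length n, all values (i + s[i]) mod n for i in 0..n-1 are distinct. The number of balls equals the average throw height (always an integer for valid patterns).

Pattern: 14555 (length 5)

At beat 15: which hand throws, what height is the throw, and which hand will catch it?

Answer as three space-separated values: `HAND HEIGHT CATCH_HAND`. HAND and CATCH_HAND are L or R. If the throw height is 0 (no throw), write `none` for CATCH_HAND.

Answer: R 1 L

Derivation:
Beat 15: 15 mod 2 = 1, so hand = R
Throw height = pattern[15 mod 5] = pattern[0] = 1
Lands at beat 15+1=16, 16 mod 2 = 0, so catch hand = L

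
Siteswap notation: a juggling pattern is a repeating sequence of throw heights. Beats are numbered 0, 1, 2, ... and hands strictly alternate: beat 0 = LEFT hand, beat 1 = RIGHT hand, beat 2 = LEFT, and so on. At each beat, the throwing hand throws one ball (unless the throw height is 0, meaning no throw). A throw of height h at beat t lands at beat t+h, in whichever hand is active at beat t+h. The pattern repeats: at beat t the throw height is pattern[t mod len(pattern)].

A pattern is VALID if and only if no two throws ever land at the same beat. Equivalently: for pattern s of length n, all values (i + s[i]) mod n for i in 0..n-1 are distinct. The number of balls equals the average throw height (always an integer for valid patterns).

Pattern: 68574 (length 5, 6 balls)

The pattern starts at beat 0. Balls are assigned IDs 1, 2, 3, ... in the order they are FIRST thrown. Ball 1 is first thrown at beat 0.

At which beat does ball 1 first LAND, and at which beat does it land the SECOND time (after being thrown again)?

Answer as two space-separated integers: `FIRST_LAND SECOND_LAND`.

Beat 0 (L): throw ball1 h=6 -> lands@6:L; in-air after throw: [b1@6:L]
Beat 1 (R): throw ball2 h=8 -> lands@9:R; in-air after throw: [b1@6:L b2@9:R]
Beat 2 (L): throw ball3 h=5 -> lands@7:R; in-air after throw: [b1@6:L b3@7:R b2@9:R]
Beat 3 (R): throw ball4 h=7 -> lands@10:L; in-air after throw: [b1@6:L b3@7:R b2@9:R b4@10:L]
Beat 4 (L): throw ball5 h=4 -> lands@8:L; in-air after throw: [b1@6:L b3@7:R b5@8:L b2@9:R b4@10:L]
Beat 5 (R): throw ball6 h=6 -> lands@11:R; in-air after throw: [b1@6:L b3@7:R b5@8:L b2@9:R b4@10:L b6@11:R]
Beat 6 (L): throw ball1 h=8 -> lands@14:L; in-air after throw: [b3@7:R b5@8:L b2@9:R b4@10:L b6@11:R b1@14:L]
Beat 7 (R): throw ball3 h=5 -> lands@12:L; in-air after throw: [b5@8:L b2@9:R b4@10:L b6@11:R b3@12:L b1@14:L]
Beat 8 (L): throw ball5 h=7 -> lands@15:R; in-air after throw: [b2@9:R b4@10:L b6@11:R b3@12:L b1@14:L b5@15:R]
Beat 9 (R): throw ball2 h=4 -> lands@13:R; in-air after throw: [b4@10:L b6@11:R b3@12:L b2@13:R b1@14:L b5@15:R]
Beat 10 (L): throw ball4 h=6 -> lands@16:L; in-air after throw: [b6@11:R b3@12:L b2@13:R b1@14:L b5@15:R b4@16:L]
Beat 11 (R): throw ball6 h=8 -> lands@19:R; in-air after throw: [b3@12:L b2@13:R b1@14:L b5@15:R b4@16:L b6@19:R]
Beat 12 (L): throw ball3 h=5 -> lands@17:R; in-air after throw: [b2@13:R b1@14:L b5@15:R b4@16:L b3@17:R b6@19:R]
Ball 1: thrown@0 h=6 -> first land @6; rethrown@6 h=8 -> second land @14

Answer: 6 14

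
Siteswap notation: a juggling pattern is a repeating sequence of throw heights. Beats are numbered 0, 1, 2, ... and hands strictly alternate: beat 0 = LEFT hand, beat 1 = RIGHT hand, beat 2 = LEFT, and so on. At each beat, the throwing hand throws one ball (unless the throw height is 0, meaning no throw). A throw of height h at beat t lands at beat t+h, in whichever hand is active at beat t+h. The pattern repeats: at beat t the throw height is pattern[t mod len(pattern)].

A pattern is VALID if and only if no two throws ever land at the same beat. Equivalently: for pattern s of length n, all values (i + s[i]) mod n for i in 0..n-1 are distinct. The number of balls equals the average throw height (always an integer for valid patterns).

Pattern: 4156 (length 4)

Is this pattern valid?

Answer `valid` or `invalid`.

Answer: valid

Derivation:
i=0: (i + s[i]) mod n = (0 + 4) mod 4 = 0
i=1: (i + s[i]) mod n = (1 + 1) mod 4 = 2
i=2: (i + s[i]) mod n = (2 + 5) mod 4 = 3
i=3: (i + s[i]) mod n = (3 + 6) mod 4 = 1
Residues: [0, 2, 3, 1], distinct: True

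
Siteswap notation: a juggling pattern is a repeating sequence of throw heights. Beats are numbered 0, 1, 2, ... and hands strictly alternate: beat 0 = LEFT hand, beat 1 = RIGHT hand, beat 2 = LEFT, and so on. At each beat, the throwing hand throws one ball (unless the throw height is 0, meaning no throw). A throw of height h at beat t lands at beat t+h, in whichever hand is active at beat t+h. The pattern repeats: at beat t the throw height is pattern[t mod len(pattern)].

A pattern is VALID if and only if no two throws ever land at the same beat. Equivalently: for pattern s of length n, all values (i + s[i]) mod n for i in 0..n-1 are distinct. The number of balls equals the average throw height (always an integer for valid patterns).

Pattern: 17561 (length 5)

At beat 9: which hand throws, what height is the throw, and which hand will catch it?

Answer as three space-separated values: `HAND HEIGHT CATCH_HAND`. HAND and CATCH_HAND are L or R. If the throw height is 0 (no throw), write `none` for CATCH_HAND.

Answer: R 1 L

Derivation:
Beat 9: 9 mod 2 = 1, so hand = R
Throw height = pattern[9 mod 5] = pattern[4] = 1
Lands at beat 9+1=10, 10 mod 2 = 0, so catch hand = L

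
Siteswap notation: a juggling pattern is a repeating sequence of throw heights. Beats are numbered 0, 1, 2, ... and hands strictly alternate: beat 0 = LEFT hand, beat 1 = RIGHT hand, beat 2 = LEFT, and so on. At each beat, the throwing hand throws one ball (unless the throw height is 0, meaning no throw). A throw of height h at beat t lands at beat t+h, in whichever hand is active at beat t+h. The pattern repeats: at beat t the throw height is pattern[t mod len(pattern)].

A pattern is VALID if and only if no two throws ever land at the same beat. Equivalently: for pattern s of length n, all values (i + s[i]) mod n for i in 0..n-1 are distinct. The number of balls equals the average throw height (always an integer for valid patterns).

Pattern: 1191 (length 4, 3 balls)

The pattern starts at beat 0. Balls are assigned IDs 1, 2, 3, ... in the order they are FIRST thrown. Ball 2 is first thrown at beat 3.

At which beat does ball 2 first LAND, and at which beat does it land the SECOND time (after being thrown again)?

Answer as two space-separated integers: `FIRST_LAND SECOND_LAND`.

Answer: 4 5

Derivation:
Beat 0 (L): throw ball1 h=1 -> lands@1:R; in-air after throw: [b1@1:R]
Beat 1 (R): throw ball1 h=1 -> lands@2:L; in-air after throw: [b1@2:L]
Beat 2 (L): throw ball1 h=9 -> lands@11:R; in-air after throw: [b1@11:R]
Beat 3 (R): throw ball2 h=1 -> lands@4:L; in-air after throw: [b2@4:L b1@11:R]
Beat 4 (L): throw ball2 h=1 -> lands@5:R; in-air after throw: [b2@5:R b1@11:R]
Beat 5 (R): throw ball2 h=1 -> lands@6:L; in-air after throw: [b2@6:L b1@11:R]
Ball 2: thrown@3 h=1 -> first land @4; rethrown@4 h=1 -> second land @5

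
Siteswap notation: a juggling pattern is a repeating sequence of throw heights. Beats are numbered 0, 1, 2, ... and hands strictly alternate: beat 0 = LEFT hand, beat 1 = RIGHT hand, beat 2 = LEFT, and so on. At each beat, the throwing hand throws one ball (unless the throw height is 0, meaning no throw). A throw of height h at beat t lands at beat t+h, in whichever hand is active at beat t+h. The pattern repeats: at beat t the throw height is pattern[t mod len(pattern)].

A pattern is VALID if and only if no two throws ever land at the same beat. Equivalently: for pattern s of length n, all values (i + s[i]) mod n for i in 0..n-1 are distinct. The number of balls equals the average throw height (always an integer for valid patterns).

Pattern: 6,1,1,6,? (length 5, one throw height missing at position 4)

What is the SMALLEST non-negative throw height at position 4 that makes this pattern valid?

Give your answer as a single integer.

i=0: (0 + 6) mod 5 = 1
i=1: (1 + 1) mod 5 = 2
i=2: (2 + 1) mod 5 = 3
i=3: (3 + 6) mod 5 = 4
i=4: s[i]=? (unknown)
Known residues: [1, 2, 3, 4]; need a permutation of 0..4, so missing residue r = 0
Need (4 + s) mod 5 = 0; smallest s = (0 - 4) mod 5 = 1

Answer: 1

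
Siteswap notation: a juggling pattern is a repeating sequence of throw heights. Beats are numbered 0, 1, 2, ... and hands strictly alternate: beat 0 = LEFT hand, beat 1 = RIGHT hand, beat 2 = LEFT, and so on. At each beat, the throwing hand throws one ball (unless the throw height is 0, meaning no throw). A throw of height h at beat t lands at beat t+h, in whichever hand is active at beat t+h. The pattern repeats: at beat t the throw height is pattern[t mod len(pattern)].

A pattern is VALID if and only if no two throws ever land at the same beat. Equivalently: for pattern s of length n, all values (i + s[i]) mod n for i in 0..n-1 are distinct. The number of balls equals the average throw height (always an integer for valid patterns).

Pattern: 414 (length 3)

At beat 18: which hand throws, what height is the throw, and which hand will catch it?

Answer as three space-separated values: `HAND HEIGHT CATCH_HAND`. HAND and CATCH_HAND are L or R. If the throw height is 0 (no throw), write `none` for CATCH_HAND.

Beat 18: 18 mod 2 = 0, so hand = L
Throw height = pattern[18 mod 3] = pattern[0] = 4
Lands at beat 18+4=22, 22 mod 2 = 0, so catch hand = L

Answer: L 4 L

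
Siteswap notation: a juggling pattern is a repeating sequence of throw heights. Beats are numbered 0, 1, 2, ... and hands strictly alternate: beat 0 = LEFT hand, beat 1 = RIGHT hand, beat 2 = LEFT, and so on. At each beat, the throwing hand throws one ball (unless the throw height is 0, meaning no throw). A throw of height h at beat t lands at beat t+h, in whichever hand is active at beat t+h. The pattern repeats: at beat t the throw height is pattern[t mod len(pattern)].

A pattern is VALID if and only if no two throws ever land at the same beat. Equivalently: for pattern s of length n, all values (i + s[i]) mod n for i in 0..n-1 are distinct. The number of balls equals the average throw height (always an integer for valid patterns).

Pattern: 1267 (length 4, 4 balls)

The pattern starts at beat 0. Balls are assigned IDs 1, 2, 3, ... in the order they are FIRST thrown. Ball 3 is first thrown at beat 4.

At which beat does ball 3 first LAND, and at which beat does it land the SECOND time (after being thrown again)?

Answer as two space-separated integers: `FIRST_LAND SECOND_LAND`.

Beat 0 (L): throw ball1 h=1 -> lands@1:R; in-air after throw: [b1@1:R]
Beat 1 (R): throw ball1 h=2 -> lands@3:R; in-air after throw: [b1@3:R]
Beat 2 (L): throw ball2 h=6 -> lands@8:L; in-air after throw: [b1@3:R b2@8:L]
Beat 3 (R): throw ball1 h=7 -> lands@10:L; in-air after throw: [b2@8:L b1@10:L]
Beat 4 (L): throw ball3 h=1 -> lands@5:R; in-air after throw: [b3@5:R b2@8:L b1@10:L]
Beat 5 (R): throw ball3 h=2 -> lands@7:R; in-air after throw: [b3@7:R b2@8:L b1@10:L]
Beat 6 (L): throw ball4 h=6 -> lands@12:L; in-air after throw: [b3@7:R b2@8:L b1@10:L b4@12:L]
Beat 7 (R): throw ball3 h=7 -> lands@14:L; in-air after throw: [b2@8:L b1@10:L b4@12:L b3@14:L]
Ball 3: thrown@4 h=1 -> first land @5; rethrown@5 h=2 -> second land @7

Answer: 5 7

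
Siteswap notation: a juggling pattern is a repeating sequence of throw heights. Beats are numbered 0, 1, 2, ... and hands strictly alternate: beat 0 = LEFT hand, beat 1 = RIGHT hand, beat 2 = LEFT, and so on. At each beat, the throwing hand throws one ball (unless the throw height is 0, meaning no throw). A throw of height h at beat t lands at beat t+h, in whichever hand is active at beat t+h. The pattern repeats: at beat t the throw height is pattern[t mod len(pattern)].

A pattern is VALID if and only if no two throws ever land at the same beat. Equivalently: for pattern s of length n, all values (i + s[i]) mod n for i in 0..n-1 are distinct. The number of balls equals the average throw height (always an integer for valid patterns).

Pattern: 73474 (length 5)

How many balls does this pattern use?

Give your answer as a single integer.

Answer: 5

Derivation:
Pattern = [7, 3, 4, 7, 4], length n = 5
  position 0: throw height = 7, running sum = 7
  position 1: throw height = 3, running sum = 10
  position 2: throw height = 4, running sum = 14
  position 3: throw height = 7, running sum = 21
  position 4: throw height = 4, running sum = 25
Total sum = 25; balls = sum / n = 25 / 5 = 5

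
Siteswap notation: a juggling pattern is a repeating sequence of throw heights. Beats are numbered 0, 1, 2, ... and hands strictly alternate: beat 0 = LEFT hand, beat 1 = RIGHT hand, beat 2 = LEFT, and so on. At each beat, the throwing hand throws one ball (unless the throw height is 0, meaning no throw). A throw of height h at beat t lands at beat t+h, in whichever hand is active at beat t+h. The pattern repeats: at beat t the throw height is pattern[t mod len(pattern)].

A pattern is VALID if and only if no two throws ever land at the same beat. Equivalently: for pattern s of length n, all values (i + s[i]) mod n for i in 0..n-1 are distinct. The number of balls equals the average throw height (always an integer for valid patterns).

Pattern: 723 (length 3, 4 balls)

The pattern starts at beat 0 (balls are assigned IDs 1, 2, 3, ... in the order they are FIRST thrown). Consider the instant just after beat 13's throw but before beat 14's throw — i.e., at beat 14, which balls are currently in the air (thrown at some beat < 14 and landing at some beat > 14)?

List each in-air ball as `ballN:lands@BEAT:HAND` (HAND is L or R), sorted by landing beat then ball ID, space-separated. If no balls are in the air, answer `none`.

Beat 0 (L): throw ball1 h=7 -> lands@7:R; in-air after throw: [b1@7:R]
Beat 1 (R): throw ball2 h=2 -> lands@3:R; in-air after throw: [b2@3:R b1@7:R]
Beat 2 (L): throw ball3 h=3 -> lands@5:R; in-air after throw: [b2@3:R b3@5:R b1@7:R]
Beat 3 (R): throw ball2 h=7 -> lands@10:L; in-air after throw: [b3@5:R b1@7:R b2@10:L]
Beat 4 (L): throw ball4 h=2 -> lands@6:L; in-air after throw: [b3@5:R b4@6:L b1@7:R b2@10:L]
Beat 5 (R): throw ball3 h=3 -> lands@8:L; in-air after throw: [b4@6:L b1@7:R b3@8:L b2@10:L]
Beat 6 (L): throw ball4 h=7 -> lands@13:R; in-air after throw: [b1@7:R b3@8:L b2@10:L b4@13:R]
Beat 7 (R): throw ball1 h=2 -> lands@9:R; in-air after throw: [b3@8:L b1@9:R b2@10:L b4@13:R]
Beat 8 (L): throw ball3 h=3 -> lands@11:R; in-air after throw: [b1@9:R b2@10:L b3@11:R b4@13:R]
Beat 9 (R): throw ball1 h=7 -> lands@16:L; in-air after throw: [b2@10:L b3@11:R b4@13:R b1@16:L]
Beat 10 (L): throw ball2 h=2 -> lands@12:L; in-air after throw: [b3@11:R b2@12:L b4@13:R b1@16:L]
Beat 11 (R): throw ball3 h=3 -> lands@14:L; in-air after throw: [b2@12:L b4@13:R b3@14:L b1@16:L]
Beat 12 (L): throw ball2 h=7 -> lands@19:R; in-air after throw: [b4@13:R b3@14:L b1@16:L b2@19:R]
Beat 13 (R): throw ball4 h=2 -> lands@15:R; in-air after throw: [b3@14:L b4@15:R b1@16:L b2@19:R]
Beat 14 (L): throw ball3 h=3 -> lands@17:R; in-air after throw: [b4@15:R b1@16:L b3@17:R b2@19:R]

Answer: ball4:lands@15:R ball1:lands@16:L ball2:lands@19:R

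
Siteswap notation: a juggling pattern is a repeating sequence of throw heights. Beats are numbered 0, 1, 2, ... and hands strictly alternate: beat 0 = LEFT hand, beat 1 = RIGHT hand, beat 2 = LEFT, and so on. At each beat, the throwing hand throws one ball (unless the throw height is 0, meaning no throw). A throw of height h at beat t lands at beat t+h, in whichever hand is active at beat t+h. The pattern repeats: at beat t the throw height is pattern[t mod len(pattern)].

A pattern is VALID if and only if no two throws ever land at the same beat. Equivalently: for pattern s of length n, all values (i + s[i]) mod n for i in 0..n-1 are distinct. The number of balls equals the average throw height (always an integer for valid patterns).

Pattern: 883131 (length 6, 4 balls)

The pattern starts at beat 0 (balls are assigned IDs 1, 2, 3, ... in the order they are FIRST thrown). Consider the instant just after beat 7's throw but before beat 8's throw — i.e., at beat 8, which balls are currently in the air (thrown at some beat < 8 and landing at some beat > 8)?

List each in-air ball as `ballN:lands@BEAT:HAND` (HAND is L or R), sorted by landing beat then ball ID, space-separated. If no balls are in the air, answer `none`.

Answer: ball2:lands@9:R ball3:lands@14:L ball4:lands@15:R

Derivation:
Beat 0 (L): throw ball1 h=8 -> lands@8:L; in-air after throw: [b1@8:L]
Beat 1 (R): throw ball2 h=8 -> lands@9:R; in-air after throw: [b1@8:L b2@9:R]
Beat 2 (L): throw ball3 h=3 -> lands@5:R; in-air after throw: [b3@5:R b1@8:L b2@9:R]
Beat 3 (R): throw ball4 h=1 -> lands@4:L; in-air after throw: [b4@4:L b3@5:R b1@8:L b2@9:R]
Beat 4 (L): throw ball4 h=3 -> lands@7:R; in-air after throw: [b3@5:R b4@7:R b1@8:L b2@9:R]
Beat 5 (R): throw ball3 h=1 -> lands@6:L; in-air after throw: [b3@6:L b4@7:R b1@8:L b2@9:R]
Beat 6 (L): throw ball3 h=8 -> lands@14:L; in-air after throw: [b4@7:R b1@8:L b2@9:R b3@14:L]
Beat 7 (R): throw ball4 h=8 -> lands@15:R; in-air after throw: [b1@8:L b2@9:R b3@14:L b4@15:R]
Beat 8 (L): throw ball1 h=3 -> lands@11:R; in-air after throw: [b2@9:R b1@11:R b3@14:L b4@15:R]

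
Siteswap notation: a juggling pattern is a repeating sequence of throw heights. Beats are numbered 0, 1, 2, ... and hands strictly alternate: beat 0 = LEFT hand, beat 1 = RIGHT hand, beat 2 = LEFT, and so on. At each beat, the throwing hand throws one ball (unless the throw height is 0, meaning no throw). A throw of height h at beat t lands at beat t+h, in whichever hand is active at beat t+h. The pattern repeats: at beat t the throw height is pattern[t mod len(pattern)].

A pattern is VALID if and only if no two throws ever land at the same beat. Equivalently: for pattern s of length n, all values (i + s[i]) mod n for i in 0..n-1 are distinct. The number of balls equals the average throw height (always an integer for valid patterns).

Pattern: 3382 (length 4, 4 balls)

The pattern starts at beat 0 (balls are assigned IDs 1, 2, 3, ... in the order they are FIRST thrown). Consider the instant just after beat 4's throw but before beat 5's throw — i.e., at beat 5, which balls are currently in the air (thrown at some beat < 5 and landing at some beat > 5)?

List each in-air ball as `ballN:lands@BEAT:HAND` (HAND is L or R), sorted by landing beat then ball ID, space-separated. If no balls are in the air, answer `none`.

Answer: ball2:lands@7:R ball3:lands@10:L

Derivation:
Beat 0 (L): throw ball1 h=3 -> lands@3:R; in-air after throw: [b1@3:R]
Beat 1 (R): throw ball2 h=3 -> lands@4:L; in-air after throw: [b1@3:R b2@4:L]
Beat 2 (L): throw ball3 h=8 -> lands@10:L; in-air after throw: [b1@3:R b2@4:L b3@10:L]
Beat 3 (R): throw ball1 h=2 -> lands@5:R; in-air after throw: [b2@4:L b1@5:R b3@10:L]
Beat 4 (L): throw ball2 h=3 -> lands@7:R; in-air after throw: [b1@5:R b2@7:R b3@10:L]
Beat 5 (R): throw ball1 h=3 -> lands@8:L; in-air after throw: [b2@7:R b1@8:L b3@10:L]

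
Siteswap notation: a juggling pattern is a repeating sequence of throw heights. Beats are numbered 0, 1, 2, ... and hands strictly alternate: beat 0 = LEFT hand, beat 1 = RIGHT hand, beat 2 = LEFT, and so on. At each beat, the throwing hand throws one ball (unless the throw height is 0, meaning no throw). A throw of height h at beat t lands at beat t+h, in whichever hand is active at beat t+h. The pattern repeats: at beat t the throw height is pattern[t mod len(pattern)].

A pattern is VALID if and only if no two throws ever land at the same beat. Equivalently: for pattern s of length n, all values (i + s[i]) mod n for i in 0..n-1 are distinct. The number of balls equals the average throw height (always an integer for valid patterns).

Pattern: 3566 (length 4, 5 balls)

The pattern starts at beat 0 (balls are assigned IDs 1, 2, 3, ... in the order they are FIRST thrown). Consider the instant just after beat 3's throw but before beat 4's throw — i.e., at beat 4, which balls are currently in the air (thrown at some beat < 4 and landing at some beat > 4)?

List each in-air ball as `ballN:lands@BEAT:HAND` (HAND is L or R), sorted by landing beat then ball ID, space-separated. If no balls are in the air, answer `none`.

Answer: ball2:lands@6:L ball3:lands@8:L ball1:lands@9:R

Derivation:
Beat 0 (L): throw ball1 h=3 -> lands@3:R; in-air after throw: [b1@3:R]
Beat 1 (R): throw ball2 h=5 -> lands@6:L; in-air after throw: [b1@3:R b2@6:L]
Beat 2 (L): throw ball3 h=6 -> lands@8:L; in-air after throw: [b1@3:R b2@6:L b3@8:L]
Beat 3 (R): throw ball1 h=6 -> lands@9:R; in-air after throw: [b2@6:L b3@8:L b1@9:R]
Beat 4 (L): throw ball4 h=3 -> lands@7:R; in-air after throw: [b2@6:L b4@7:R b3@8:L b1@9:R]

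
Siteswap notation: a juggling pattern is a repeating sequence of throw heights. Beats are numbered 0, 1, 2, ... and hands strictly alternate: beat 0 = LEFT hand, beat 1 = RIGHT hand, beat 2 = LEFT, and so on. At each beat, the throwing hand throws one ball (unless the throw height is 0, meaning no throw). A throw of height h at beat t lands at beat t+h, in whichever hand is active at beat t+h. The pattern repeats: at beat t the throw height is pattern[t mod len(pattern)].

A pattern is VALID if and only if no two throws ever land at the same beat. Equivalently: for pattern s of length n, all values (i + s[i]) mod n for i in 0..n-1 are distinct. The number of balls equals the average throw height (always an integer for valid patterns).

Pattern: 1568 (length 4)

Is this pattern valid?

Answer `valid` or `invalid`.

i=0: (i + s[i]) mod n = (0 + 1) mod 4 = 1
i=1: (i + s[i]) mod n = (1 + 5) mod 4 = 2
i=2: (i + s[i]) mod n = (2 + 6) mod 4 = 0
i=3: (i + s[i]) mod n = (3 + 8) mod 4 = 3
Residues: [1, 2, 0, 3], distinct: True

Answer: valid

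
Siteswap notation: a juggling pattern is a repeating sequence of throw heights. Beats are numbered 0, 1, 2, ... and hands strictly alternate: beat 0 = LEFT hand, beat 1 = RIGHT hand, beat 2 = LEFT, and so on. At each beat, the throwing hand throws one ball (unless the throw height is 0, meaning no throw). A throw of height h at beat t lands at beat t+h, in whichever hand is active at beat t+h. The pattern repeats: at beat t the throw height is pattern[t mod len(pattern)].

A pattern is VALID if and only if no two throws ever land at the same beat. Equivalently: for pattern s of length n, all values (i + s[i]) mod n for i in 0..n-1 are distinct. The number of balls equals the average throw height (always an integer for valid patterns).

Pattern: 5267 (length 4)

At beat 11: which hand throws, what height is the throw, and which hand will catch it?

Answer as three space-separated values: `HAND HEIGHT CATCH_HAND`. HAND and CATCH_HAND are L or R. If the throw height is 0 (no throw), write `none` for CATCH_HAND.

Beat 11: 11 mod 2 = 1, so hand = R
Throw height = pattern[11 mod 4] = pattern[3] = 7
Lands at beat 11+7=18, 18 mod 2 = 0, so catch hand = L

Answer: R 7 L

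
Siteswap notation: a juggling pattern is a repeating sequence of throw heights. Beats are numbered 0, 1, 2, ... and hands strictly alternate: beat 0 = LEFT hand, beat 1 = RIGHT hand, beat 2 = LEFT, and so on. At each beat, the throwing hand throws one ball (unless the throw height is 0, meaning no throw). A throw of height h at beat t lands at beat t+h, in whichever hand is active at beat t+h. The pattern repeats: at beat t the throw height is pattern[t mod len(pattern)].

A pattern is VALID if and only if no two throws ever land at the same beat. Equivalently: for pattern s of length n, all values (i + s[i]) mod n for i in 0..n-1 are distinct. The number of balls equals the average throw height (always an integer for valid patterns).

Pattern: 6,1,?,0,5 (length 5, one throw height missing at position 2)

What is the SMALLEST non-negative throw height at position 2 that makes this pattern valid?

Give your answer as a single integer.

Answer: 3

Derivation:
i=0: (0 + 6) mod 5 = 1
i=1: (1 + 1) mod 5 = 2
i=2: s[i]=? (unknown)
i=3: (3 + 0) mod 5 = 3
i=4: (4 + 5) mod 5 = 4
Known residues: [1, 2, 3, 4]; need a permutation of 0..4, so missing residue r = 0
Need (2 + s) mod 5 = 0; smallest s = (0 - 2) mod 5 = 3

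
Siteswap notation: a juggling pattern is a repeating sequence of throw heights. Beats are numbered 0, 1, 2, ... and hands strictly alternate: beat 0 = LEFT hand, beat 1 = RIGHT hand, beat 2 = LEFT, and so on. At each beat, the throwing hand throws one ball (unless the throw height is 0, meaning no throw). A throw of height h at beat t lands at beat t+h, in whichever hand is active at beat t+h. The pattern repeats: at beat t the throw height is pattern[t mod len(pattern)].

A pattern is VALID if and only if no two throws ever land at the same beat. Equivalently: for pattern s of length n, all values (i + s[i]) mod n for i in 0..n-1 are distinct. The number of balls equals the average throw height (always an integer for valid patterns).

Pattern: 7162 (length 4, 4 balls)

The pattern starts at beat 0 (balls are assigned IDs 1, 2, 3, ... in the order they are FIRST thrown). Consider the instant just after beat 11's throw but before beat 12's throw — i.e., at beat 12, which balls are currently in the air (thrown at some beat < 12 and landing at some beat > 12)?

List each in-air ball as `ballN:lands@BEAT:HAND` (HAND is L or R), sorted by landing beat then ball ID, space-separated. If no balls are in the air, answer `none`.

Beat 0 (L): throw ball1 h=7 -> lands@7:R; in-air after throw: [b1@7:R]
Beat 1 (R): throw ball2 h=1 -> lands@2:L; in-air after throw: [b2@2:L b1@7:R]
Beat 2 (L): throw ball2 h=6 -> lands@8:L; in-air after throw: [b1@7:R b2@8:L]
Beat 3 (R): throw ball3 h=2 -> lands@5:R; in-air after throw: [b3@5:R b1@7:R b2@8:L]
Beat 4 (L): throw ball4 h=7 -> lands@11:R; in-air after throw: [b3@5:R b1@7:R b2@8:L b4@11:R]
Beat 5 (R): throw ball3 h=1 -> lands@6:L; in-air after throw: [b3@6:L b1@7:R b2@8:L b4@11:R]
Beat 6 (L): throw ball3 h=6 -> lands@12:L; in-air after throw: [b1@7:R b2@8:L b4@11:R b3@12:L]
Beat 7 (R): throw ball1 h=2 -> lands@9:R; in-air after throw: [b2@8:L b1@9:R b4@11:R b3@12:L]
Beat 8 (L): throw ball2 h=7 -> lands@15:R; in-air after throw: [b1@9:R b4@11:R b3@12:L b2@15:R]
Beat 9 (R): throw ball1 h=1 -> lands@10:L; in-air after throw: [b1@10:L b4@11:R b3@12:L b2@15:R]
Beat 10 (L): throw ball1 h=6 -> lands@16:L; in-air after throw: [b4@11:R b3@12:L b2@15:R b1@16:L]
Beat 11 (R): throw ball4 h=2 -> lands@13:R; in-air after throw: [b3@12:L b4@13:R b2@15:R b1@16:L]
Beat 12 (L): throw ball3 h=7 -> lands@19:R; in-air after throw: [b4@13:R b2@15:R b1@16:L b3@19:R]

Answer: ball4:lands@13:R ball2:lands@15:R ball1:lands@16:L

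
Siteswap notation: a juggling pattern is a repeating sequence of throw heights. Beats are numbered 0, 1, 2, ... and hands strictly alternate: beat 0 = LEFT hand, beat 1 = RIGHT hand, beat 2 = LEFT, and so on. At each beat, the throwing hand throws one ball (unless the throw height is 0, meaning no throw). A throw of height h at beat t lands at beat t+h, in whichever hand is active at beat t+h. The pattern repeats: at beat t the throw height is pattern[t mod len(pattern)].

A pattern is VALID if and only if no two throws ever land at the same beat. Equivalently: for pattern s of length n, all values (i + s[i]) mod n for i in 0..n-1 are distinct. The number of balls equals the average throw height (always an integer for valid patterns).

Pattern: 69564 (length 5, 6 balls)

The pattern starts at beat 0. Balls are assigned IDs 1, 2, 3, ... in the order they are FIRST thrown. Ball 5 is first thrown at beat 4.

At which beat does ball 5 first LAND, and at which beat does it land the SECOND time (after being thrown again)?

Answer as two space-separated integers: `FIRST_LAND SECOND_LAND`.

Answer: 8 14

Derivation:
Beat 0 (L): throw ball1 h=6 -> lands@6:L; in-air after throw: [b1@6:L]
Beat 1 (R): throw ball2 h=9 -> lands@10:L; in-air after throw: [b1@6:L b2@10:L]
Beat 2 (L): throw ball3 h=5 -> lands@7:R; in-air after throw: [b1@6:L b3@7:R b2@10:L]
Beat 3 (R): throw ball4 h=6 -> lands@9:R; in-air after throw: [b1@6:L b3@7:R b4@9:R b2@10:L]
Beat 4 (L): throw ball5 h=4 -> lands@8:L; in-air after throw: [b1@6:L b3@7:R b5@8:L b4@9:R b2@10:L]
Beat 5 (R): throw ball6 h=6 -> lands@11:R; in-air after throw: [b1@6:L b3@7:R b5@8:L b4@9:R b2@10:L b6@11:R]
Beat 6 (L): throw ball1 h=9 -> lands@15:R; in-air after throw: [b3@7:R b5@8:L b4@9:R b2@10:L b6@11:R b1@15:R]
Beat 7 (R): throw ball3 h=5 -> lands@12:L; in-air after throw: [b5@8:L b4@9:R b2@10:L b6@11:R b3@12:L b1@15:R]
Beat 8 (L): throw ball5 h=6 -> lands@14:L; in-air after throw: [b4@9:R b2@10:L b6@11:R b3@12:L b5@14:L b1@15:R]
Beat 9 (R): throw ball4 h=4 -> lands@13:R; in-air after throw: [b2@10:L b6@11:R b3@12:L b4@13:R b5@14:L b1@15:R]
Beat 10 (L): throw ball2 h=6 -> lands@16:L; in-air after throw: [b6@11:R b3@12:L b4@13:R b5@14:L b1@15:R b2@16:L]
Beat 11 (R): throw ball6 h=9 -> lands@20:L; in-air after throw: [b3@12:L b4@13:R b5@14:L b1@15:R b2@16:L b6@20:L]
Beat 12 (L): throw ball3 h=5 -> lands@17:R; in-air after throw: [b4@13:R b5@14:L b1@15:R b2@16:L b3@17:R b6@20:L]
Ball 5: thrown@4 h=4 -> first land @8; rethrown@8 h=6 -> second land @14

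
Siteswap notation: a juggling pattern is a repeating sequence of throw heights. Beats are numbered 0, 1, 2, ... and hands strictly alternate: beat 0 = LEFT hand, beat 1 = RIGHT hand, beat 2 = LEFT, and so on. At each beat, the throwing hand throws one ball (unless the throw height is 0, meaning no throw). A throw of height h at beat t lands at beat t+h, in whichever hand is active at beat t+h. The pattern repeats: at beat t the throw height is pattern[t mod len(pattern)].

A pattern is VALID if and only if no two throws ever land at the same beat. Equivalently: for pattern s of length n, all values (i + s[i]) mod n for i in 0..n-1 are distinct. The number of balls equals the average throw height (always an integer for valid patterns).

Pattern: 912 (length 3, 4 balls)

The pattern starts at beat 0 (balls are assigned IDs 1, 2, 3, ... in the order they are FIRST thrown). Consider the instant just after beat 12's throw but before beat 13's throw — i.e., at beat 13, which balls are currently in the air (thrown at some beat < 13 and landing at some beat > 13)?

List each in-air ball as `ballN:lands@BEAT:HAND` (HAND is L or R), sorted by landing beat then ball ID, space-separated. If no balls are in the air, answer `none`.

Answer: ball4:lands@15:R ball1:lands@18:L ball3:lands@21:R

Derivation:
Beat 0 (L): throw ball1 h=9 -> lands@9:R; in-air after throw: [b1@9:R]
Beat 1 (R): throw ball2 h=1 -> lands@2:L; in-air after throw: [b2@2:L b1@9:R]
Beat 2 (L): throw ball2 h=2 -> lands@4:L; in-air after throw: [b2@4:L b1@9:R]
Beat 3 (R): throw ball3 h=9 -> lands@12:L; in-air after throw: [b2@4:L b1@9:R b3@12:L]
Beat 4 (L): throw ball2 h=1 -> lands@5:R; in-air after throw: [b2@5:R b1@9:R b3@12:L]
Beat 5 (R): throw ball2 h=2 -> lands@7:R; in-air after throw: [b2@7:R b1@9:R b3@12:L]
Beat 6 (L): throw ball4 h=9 -> lands@15:R; in-air after throw: [b2@7:R b1@9:R b3@12:L b4@15:R]
Beat 7 (R): throw ball2 h=1 -> lands@8:L; in-air after throw: [b2@8:L b1@9:R b3@12:L b4@15:R]
Beat 8 (L): throw ball2 h=2 -> lands@10:L; in-air after throw: [b1@9:R b2@10:L b3@12:L b4@15:R]
Beat 9 (R): throw ball1 h=9 -> lands@18:L; in-air after throw: [b2@10:L b3@12:L b4@15:R b1@18:L]
Beat 10 (L): throw ball2 h=1 -> lands@11:R; in-air after throw: [b2@11:R b3@12:L b4@15:R b1@18:L]
Beat 11 (R): throw ball2 h=2 -> lands@13:R; in-air after throw: [b3@12:L b2@13:R b4@15:R b1@18:L]
Beat 12 (L): throw ball3 h=9 -> lands@21:R; in-air after throw: [b2@13:R b4@15:R b1@18:L b3@21:R]
Beat 13 (R): throw ball2 h=1 -> lands@14:L; in-air after throw: [b2@14:L b4@15:R b1@18:L b3@21:R]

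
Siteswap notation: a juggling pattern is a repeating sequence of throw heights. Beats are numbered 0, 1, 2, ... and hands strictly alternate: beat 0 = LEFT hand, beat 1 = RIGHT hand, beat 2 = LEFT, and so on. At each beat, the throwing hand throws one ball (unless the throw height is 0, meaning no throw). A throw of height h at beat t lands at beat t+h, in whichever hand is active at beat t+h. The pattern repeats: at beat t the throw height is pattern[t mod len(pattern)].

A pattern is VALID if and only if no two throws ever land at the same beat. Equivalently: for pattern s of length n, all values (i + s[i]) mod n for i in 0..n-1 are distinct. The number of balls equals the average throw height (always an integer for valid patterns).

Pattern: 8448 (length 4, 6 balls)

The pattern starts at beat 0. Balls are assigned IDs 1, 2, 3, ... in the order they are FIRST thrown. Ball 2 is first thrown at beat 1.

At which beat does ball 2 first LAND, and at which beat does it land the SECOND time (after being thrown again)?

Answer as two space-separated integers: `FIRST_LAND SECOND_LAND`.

Answer: 5 9

Derivation:
Beat 0 (L): throw ball1 h=8 -> lands@8:L; in-air after throw: [b1@8:L]
Beat 1 (R): throw ball2 h=4 -> lands@5:R; in-air after throw: [b2@5:R b1@8:L]
Beat 2 (L): throw ball3 h=4 -> lands@6:L; in-air after throw: [b2@5:R b3@6:L b1@8:L]
Beat 3 (R): throw ball4 h=8 -> lands@11:R; in-air after throw: [b2@5:R b3@6:L b1@8:L b4@11:R]
Beat 4 (L): throw ball5 h=8 -> lands@12:L; in-air after throw: [b2@5:R b3@6:L b1@8:L b4@11:R b5@12:L]
Beat 5 (R): throw ball2 h=4 -> lands@9:R; in-air after throw: [b3@6:L b1@8:L b2@9:R b4@11:R b5@12:L]
Beat 6 (L): throw ball3 h=4 -> lands@10:L; in-air after throw: [b1@8:L b2@9:R b3@10:L b4@11:R b5@12:L]
Beat 7 (R): throw ball6 h=8 -> lands@15:R; in-air after throw: [b1@8:L b2@9:R b3@10:L b4@11:R b5@12:L b6@15:R]
Beat 8 (L): throw ball1 h=8 -> lands@16:L; in-air after throw: [b2@9:R b3@10:L b4@11:R b5@12:L b6@15:R b1@16:L]
Beat 9 (R): throw ball2 h=4 -> lands@13:R; in-air after throw: [b3@10:L b4@11:R b5@12:L b2@13:R b6@15:R b1@16:L]
Ball 2: thrown@1 h=4 -> first land @5; rethrown@5 h=4 -> second land @9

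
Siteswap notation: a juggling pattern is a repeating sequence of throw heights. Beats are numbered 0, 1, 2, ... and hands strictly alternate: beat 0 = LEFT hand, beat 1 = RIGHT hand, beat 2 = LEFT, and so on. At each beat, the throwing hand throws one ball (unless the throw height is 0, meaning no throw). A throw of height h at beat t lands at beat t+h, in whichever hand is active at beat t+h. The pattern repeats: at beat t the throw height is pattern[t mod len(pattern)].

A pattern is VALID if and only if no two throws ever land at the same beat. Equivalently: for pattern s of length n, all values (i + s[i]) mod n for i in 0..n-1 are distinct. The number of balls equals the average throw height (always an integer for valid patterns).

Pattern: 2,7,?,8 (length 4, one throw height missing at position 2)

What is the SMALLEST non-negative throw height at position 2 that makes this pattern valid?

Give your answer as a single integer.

Answer: 3

Derivation:
i=0: (0 + 2) mod 4 = 2
i=1: (1 + 7) mod 4 = 0
i=2: s[i]=? (unknown)
i=3: (3 + 8) mod 4 = 3
Known residues: [0, 2, 3]; need a permutation of 0..3, so missing residue r = 1
Need (2 + s) mod 4 = 1; smallest s = (1 - 2) mod 4 = 3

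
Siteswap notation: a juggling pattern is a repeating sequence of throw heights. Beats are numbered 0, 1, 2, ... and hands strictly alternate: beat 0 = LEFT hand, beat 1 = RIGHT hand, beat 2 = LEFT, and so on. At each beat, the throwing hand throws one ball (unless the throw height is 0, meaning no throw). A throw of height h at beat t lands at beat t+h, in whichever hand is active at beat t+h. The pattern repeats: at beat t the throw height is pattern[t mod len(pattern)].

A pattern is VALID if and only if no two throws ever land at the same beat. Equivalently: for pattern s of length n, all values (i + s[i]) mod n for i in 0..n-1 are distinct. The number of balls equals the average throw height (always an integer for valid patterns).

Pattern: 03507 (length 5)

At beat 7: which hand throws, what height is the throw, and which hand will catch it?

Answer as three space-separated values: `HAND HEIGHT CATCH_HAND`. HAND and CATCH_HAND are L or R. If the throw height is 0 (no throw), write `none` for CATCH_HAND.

Answer: R 5 L

Derivation:
Beat 7: 7 mod 2 = 1, so hand = R
Throw height = pattern[7 mod 5] = pattern[2] = 5
Lands at beat 7+5=12, 12 mod 2 = 0, so catch hand = L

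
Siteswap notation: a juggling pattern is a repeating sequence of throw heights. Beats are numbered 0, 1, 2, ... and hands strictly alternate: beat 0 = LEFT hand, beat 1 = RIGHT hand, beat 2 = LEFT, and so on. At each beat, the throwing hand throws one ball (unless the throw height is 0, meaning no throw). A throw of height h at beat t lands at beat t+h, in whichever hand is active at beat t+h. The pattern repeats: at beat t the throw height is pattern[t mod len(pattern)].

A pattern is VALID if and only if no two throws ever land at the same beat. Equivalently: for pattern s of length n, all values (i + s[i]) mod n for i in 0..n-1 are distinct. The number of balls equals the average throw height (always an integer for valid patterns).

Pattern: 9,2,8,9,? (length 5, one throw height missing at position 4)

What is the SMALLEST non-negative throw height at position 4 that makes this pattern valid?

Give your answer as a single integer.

i=0: (0 + 9) mod 5 = 4
i=1: (1 + 2) mod 5 = 3
i=2: (2 + 8) mod 5 = 0
i=3: (3 + 9) mod 5 = 2
i=4: s[i]=? (unknown)
Known residues: [0, 2, 3, 4]; need a permutation of 0..4, so missing residue r = 1
Need (4 + s) mod 5 = 1; smallest s = (1 - 4) mod 5 = 2

Answer: 2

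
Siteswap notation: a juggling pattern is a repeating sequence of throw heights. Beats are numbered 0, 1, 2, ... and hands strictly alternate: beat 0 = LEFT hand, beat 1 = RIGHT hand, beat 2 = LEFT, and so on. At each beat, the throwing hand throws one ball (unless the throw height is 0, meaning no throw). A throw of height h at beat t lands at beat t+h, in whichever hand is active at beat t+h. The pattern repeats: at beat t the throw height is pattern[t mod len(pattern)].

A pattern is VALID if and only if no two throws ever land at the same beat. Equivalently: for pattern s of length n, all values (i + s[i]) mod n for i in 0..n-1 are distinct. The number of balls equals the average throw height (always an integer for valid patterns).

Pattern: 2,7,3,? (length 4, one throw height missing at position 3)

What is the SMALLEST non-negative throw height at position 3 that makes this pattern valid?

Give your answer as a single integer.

i=0: (0 + 2) mod 4 = 2
i=1: (1 + 7) mod 4 = 0
i=2: (2 + 3) mod 4 = 1
i=3: s[i]=? (unknown)
Known residues: [0, 1, 2]; need a permutation of 0..3, so missing residue r = 3
Need (3 + s) mod 4 = 3; smallest s = (3 - 3) mod 4 = 0

Answer: 0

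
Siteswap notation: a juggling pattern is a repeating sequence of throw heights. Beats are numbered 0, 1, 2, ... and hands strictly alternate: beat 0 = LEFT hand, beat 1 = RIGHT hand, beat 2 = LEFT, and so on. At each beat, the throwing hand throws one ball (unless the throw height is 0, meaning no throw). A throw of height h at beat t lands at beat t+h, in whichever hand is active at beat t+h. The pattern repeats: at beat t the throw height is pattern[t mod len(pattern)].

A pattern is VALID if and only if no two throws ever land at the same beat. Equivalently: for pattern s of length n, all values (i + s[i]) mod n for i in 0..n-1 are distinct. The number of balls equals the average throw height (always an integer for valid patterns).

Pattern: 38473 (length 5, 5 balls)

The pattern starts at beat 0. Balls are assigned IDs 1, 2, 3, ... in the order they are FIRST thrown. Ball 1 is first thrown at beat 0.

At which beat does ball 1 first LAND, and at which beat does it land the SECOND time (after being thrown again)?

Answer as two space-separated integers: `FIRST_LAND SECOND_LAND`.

Answer: 3 10

Derivation:
Beat 0 (L): throw ball1 h=3 -> lands@3:R; in-air after throw: [b1@3:R]
Beat 1 (R): throw ball2 h=8 -> lands@9:R; in-air after throw: [b1@3:R b2@9:R]
Beat 2 (L): throw ball3 h=4 -> lands@6:L; in-air after throw: [b1@3:R b3@6:L b2@9:R]
Beat 3 (R): throw ball1 h=7 -> lands@10:L; in-air after throw: [b3@6:L b2@9:R b1@10:L]
Beat 4 (L): throw ball4 h=3 -> lands@7:R; in-air after throw: [b3@6:L b4@7:R b2@9:R b1@10:L]
Beat 5 (R): throw ball5 h=3 -> lands@8:L; in-air after throw: [b3@6:L b4@7:R b5@8:L b2@9:R b1@10:L]
Beat 6 (L): throw ball3 h=8 -> lands@14:L; in-air after throw: [b4@7:R b5@8:L b2@9:R b1@10:L b3@14:L]
Beat 7 (R): throw ball4 h=4 -> lands@11:R; in-air after throw: [b5@8:L b2@9:R b1@10:L b4@11:R b3@14:L]
Beat 8 (L): throw ball5 h=7 -> lands@15:R; in-air after throw: [b2@9:R b1@10:L b4@11:R b3@14:L b5@15:R]
Beat 9 (R): throw ball2 h=3 -> lands@12:L; in-air after throw: [b1@10:L b4@11:R b2@12:L b3@14:L b5@15:R]
Beat 10 (L): throw ball1 h=3 -> lands@13:R; in-air after throw: [b4@11:R b2@12:L b1@13:R b3@14:L b5@15:R]
Ball 1: thrown@0 h=3 -> first land @3; rethrown@3 h=7 -> second land @10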